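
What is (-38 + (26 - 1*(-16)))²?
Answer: 16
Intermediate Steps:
(-38 + (26 - 1*(-16)))² = (-38 + (26 + 16))² = (-38 + 42)² = 4² = 16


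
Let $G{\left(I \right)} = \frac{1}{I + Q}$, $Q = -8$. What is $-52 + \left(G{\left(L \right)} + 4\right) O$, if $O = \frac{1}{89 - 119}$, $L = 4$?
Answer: $- \frac{417}{8} \approx -52.125$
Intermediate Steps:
$G{\left(I \right)} = \frac{1}{-8 + I}$ ($G{\left(I \right)} = \frac{1}{I - 8} = \frac{1}{-8 + I}$)
$O = - \frac{1}{30}$ ($O = \frac{1}{-30} = - \frac{1}{30} \approx -0.033333$)
$-52 + \left(G{\left(L \right)} + 4\right) O = -52 + \left(\frac{1}{-8 + 4} + 4\right) \left(- \frac{1}{30}\right) = -52 + \left(\frac{1}{-4} + 4\right) \left(- \frac{1}{30}\right) = -52 + \left(- \frac{1}{4} + 4\right) \left(- \frac{1}{30}\right) = -52 + \frac{15}{4} \left(- \frac{1}{30}\right) = -52 - \frac{1}{8} = - \frac{417}{8}$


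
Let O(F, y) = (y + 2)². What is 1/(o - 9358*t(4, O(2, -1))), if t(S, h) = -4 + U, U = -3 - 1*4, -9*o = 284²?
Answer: 9/845786 ≈ 1.0641e-5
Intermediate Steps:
o = -80656/9 (o = -⅑*284² = -⅑*80656 = -80656/9 ≈ -8961.8)
O(F, y) = (2 + y)²
U = -7 (U = -3 - 4 = -7)
t(S, h) = -11 (t(S, h) = -4 - 7 = -11)
1/(o - 9358*t(4, O(2, -1))) = 1/(-80656/9 - 9358*(-11)) = 1/(-80656/9 + 102938) = 1/(845786/9) = 9/845786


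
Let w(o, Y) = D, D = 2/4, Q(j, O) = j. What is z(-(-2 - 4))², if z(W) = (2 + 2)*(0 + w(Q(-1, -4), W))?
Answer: 4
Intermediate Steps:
D = ½ (D = 2*(¼) = ½ ≈ 0.50000)
w(o, Y) = ½
z(W) = 2 (z(W) = (2 + 2)*(0 + ½) = 4*(½) = 2)
z(-(-2 - 4))² = 2² = 4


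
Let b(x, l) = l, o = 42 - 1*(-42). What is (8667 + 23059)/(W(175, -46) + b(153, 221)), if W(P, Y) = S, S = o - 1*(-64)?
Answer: 31726/369 ≈ 85.978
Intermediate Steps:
o = 84 (o = 42 + 42 = 84)
S = 148 (S = 84 - 1*(-64) = 84 + 64 = 148)
W(P, Y) = 148
(8667 + 23059)/(W(175, -46) + b(153, 221)) = (8667 + 23059)/(148 + 221) = 31726/369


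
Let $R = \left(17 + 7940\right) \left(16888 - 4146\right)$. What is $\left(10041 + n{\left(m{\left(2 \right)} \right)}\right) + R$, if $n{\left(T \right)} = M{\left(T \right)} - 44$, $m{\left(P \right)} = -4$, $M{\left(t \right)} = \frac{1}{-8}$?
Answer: $\frac{811184727}{8} \approx 1.014 \cdot 10^{8}$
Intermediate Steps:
$M{\left(t \right)} = - \frac{1}{8}$
$n{\left(T \right)} = - \frac{353}{8}$ ($n{\left(T \right)} = - \frac{1}{8} - 44 = - \frac{353}{8}$)
$R = 101388094$ ($R = 7957 \cdot 12742 = 101388094$)
$\left(10041 + n{\left(m{\left(2 \right)} \right)}\right) + R = \left(10041 - \frac{353}{8}\right) + 101388094 = \frac{79975}{8} + 101388094 = \frac{811184727}{8}$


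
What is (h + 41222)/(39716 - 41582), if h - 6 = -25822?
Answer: -7703/933 ≈ -8.2562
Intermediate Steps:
h = -25816 (h = 6 - 25822 = -25816)
(h + 41222)/(39716 - 41582) = (-25816 + 41222)/(39716 - 41582) = 15406/(-1866) = 15406*(-1/1866) = -7703/933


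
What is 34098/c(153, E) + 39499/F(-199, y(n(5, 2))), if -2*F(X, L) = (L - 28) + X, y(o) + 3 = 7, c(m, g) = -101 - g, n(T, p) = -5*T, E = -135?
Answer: 5144893/3791 ≈ 1357.1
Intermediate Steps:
y(o) = 4 (y(o) = -3 + 7 = 4)
F(X, L) = 14 - L/2 - X/2 (F(X, L) = -((L - 28) + X)/2 = -((-28 + L) + X)/2 = -(-28 + L + X)/2 = 14 - L/2 - X/2)
34098/c(153, E) + 39499/F(-199, y(n(5, 2))) = 34098/(-101 - 1*(-135)) + 39499/(14 - ½*4 - ½*(-199)) = 34098/(-101 + 135) + 39499/(14 - 2 + 199/2) = 34098/34 + 39499/(223/2) = 34098*(1/34) + 39499*(2/223) = 17049/17 + 78998/223 = 5144893/3791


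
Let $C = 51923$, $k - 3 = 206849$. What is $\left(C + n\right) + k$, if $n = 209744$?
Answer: $468519$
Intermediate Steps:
$k = 206852$ ($k = 3 + 206849 = 206852$)
$\left(C + n\right) + k = \left(51923 + 209744\right) + 206852 = 261667 + 206852 = 468519$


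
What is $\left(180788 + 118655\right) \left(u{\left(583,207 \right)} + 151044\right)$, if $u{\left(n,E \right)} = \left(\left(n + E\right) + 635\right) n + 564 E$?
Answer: $328958198181$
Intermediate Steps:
$u{\left(n,E \right)} = 564 E + n \left(635 + E + n\right)$ ($u{\left(n,E \right)} = \left(\left(E + n\right) + 635\right) n + 564 E = \left(635 + E + n\right) n + 564 E = n \left(635 + E + n\right) + 564 E = 564 E + n \left(635 + E + n\right)$)
$\left(180788 + 118655\right) \left(u{\left(583,207 \right)} + 151044\right) = \left(180788 + 118655\right) \left(\left(583^{2} + 564 \cdot 207 + 635 \cdot 583 + 207 \cdot 583\right) + 151044\right) = 299443 \left(\left(339889 + 116748 + 370205 + 120681\right) + 151044\right) = 299443 \left(947523 + 151044\right) = 299443 \cdot 1098567 = 328958198181$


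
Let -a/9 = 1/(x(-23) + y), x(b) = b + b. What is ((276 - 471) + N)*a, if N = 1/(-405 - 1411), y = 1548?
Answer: 3187089/2727632 ≈ 1.1684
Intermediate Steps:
x(b) = 2*b
N = -1/1816 (N = 1/(-1816) = -1/1816 ≈ -0.00055066)
a = -9/1502 (a = -9/(2*(-23) + 1548) = -9/(-46 + 1548) = -9/1502 ≈ -0.0059920)
((276 - 471) + N)*a = ((276 - 471) - 1/1816)*(-9/1502) = (-195 - 1/1816)*(-9/1502) = -354121/1816*(-9/1502) = 3187089/2727632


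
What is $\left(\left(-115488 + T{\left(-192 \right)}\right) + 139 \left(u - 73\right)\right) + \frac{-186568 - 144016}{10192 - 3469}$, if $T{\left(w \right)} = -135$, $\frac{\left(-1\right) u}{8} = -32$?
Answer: $- \frac{606651062}{6723} \approx -90235.0$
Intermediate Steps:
$u = 256$ ($u = \left(-8\right) \left(-32\right) = 256$)
$\left(\left(-115488 + T{\left(-192 \right)}\right) + 139 \left(u - 73\right)\right) + \frac{-186568 - 144016}{10192 - 3469} = \left(\left(-115488 - 135\right) + 139 \left(256 - 73\right)\right) + \frac{-186568 - 144016}{10192 - 3469} = \left(-115623 + 139 \cdot 183\right) - \frac{330584}{6723} = \left(-115623 + 25437\right) - \frac{330584}{6723} = -90186 - \frac{330584}{6723} = - \frac{606651062}{6723}$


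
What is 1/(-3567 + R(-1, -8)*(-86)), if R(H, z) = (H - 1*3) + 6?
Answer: -1/3739 ≈ -0.00026745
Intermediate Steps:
R(H, z) = 3 + H (R(H, z) = (H - 3) + 6 = (-3 + H) + 6 = 3 + H)
1/(-3567 + R(-1, -8)*(-86)) = 1/(-3567 + (3 - 1)*(-86)) = 1/(-3567 + 2*(-86)) = 1/(-3567 - 172) = 1/(-3739) = -1/3739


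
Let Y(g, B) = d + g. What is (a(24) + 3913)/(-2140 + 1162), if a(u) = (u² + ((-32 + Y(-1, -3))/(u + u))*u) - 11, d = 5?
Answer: -744/163 ≈ -4.5644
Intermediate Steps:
Y(g, B) = 5 + g
a(u) = -25 + u² (a(u) = (u² + ((-32 + (5 - 1))/(u + u))*u) - 11 = (u² + ((-32 + 4)/((2*u)))*u) - 11 = (u² + (-14/u)*u) - 11 = (u² - 14) - 11 = (-14 + u²) - 11 = -25 + u²)
(a(24) + 3913)/(-2140 + 1162) = ((-25 + 24²) + 3913)/(-2140 + 1162) = ((-25 + 576) + 3913)/(-978) = (551 + 3913)*(-1/978) = 4464*(-1/978) = -744/163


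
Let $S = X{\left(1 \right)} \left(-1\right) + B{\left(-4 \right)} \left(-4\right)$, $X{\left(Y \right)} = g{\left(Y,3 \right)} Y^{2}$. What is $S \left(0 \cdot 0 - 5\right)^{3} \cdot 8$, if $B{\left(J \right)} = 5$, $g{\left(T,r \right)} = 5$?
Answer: $25000$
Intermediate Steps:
$X{\left(Y \right)} = 5 Y^{2}$
$S = -25$ ($S = 5 \cdot 1^{2} \left(-1\right) + 5 \left(-4\right) = 5 \cdot 1 \left(-1\right) - 20 = 5 \left(-1\right) - 20 = -5 - 20 = -25$)
$S \left(0 \cdot 0 - 5\right)^{3} \cdot 8 = - 25 \left(0 \cdot 0 - 5\right)^{3} \cdot 8 = - 25 \left(0 - 5\right)^{3} \cdot 8 = - 25 \left(-5\right)^{3} \cdot 8 = \left(-25\right) \left(-125\right) 8 = 3125 \cdot 8 = 25000$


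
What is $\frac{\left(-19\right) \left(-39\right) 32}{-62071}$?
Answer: $- \frac{23712}{62071} \approx -0.38201$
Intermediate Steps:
$\frac{\left(-19\right) \left(-39\right) 32}{-62071} = 741 \cdot 32 \left(- \frac{1}{62071}\right) = 23712 \left(- \frac{1}{62071}\right) = - \frac{23712}{62071}$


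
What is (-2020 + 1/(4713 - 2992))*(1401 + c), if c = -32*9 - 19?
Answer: -3803202386/1721 ≈ -2.2099e+6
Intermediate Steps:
c = -307 (c = -288 - 19 = -307)
(-2020 + 1/(4713 - 2992))*(1401 + c) = (-2020 + 1/(4713 - 2992))*(1401 - 307) = (-2020 + 1/1721)*1094 = -3476419/1721*1094 = -3803202386/1721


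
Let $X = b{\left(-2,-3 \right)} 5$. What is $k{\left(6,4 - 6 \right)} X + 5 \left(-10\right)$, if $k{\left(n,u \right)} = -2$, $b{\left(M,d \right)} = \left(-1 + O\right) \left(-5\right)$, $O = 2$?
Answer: $0$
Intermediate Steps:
$b{\left(M,d \right)} = -5$ ($b{\left(M,d \right)} = \left(-1 + 2\right) \left(-5\right) = 1 \left(-5\right) = -5$)
$X = -25$ ($X = \left(-5\right) 5 = -25$)
$k{\left(6,4 - 6 \right)} X + 5 \left(-10\right) = \left(-2\right) \left(-25\right) + 5 \left(-10\right) = 50 - 50 = 0$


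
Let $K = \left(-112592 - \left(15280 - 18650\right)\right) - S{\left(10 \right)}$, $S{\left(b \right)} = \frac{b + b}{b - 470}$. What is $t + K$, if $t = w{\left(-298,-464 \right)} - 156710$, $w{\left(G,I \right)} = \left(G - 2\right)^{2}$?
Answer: $- \frac{4046435}{23} \approx -1.7593 \cdot 10^{5}$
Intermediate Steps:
$S{\left(b \right)} = \frac{2 b}{-470 + b}$
$w{\left(G,I \right)} = \left(-2 + G\right)^{2}$
$K = - \frac{2512105}{23}$ ($K = \left(-112592 - \left(15280 - 18650\right)\right) - 2 \cdot 10 \frac{1}{-470 + 10} = \left(-112592 - -3370\right) - 2 \cdot 10 \frac{1}{-460} = \left(-112592 + 3370\right) - 2 \cdot 10 \left(- \frac{1}{460}\right) = -109222 - - \frac{1}{23} = -109222 + \frac{1}{23} = - \frac{2512105}{23} \approx -1.0922 \cdot 10^{5}$)
$t = -66710$ ($t = \left(-2 - 298\right)^{2} - 156710 = \left(-300\right)^{2} - 156710 = 90000 - 156710 = -66710$)
$t + K = -66710 - \frac{2512105}{23} = - \frac{4046435}{23}$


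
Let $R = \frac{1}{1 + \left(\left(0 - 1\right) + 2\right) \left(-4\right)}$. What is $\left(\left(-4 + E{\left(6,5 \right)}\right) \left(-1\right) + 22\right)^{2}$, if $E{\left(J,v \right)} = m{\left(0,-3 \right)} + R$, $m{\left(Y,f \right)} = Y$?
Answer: $\frac{6241}{9} \approx 693.44$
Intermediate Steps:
$R = - \frac{1}{3}$ ($R = \frac{1}{1 + \left(-1 + 2\right) \left(-4\right)} = \frac{1}{1 + 1 \left(-4\right)} = \frac{1}{1 - 4} = \frac{1}{-3} = - \frac{1}{3} \approx -0.33333$)
$E{\left(J,v \right)} = - \frac{1}{3}$ ($E{\left(J,v \right)} = 0 - \frac{1}{3} = - \frac{1}{3}$)
$\left(\left(-4 + E{\left(6,5 \right)}\right) \left(-1\right) + 22\right)^{2} = \left(\left(-4 - \frac{1}{3}\right) \left(-1\right) + 22\right)^{2} = \left(\left(- \frac{13}{3}\right) \left(-1\right) + 22\right)^{2} = \left(\frac{13}{3} + 22\right)^{2} = \left(\frac{79}{3}\right)^{2} = \frac{6241}{9}$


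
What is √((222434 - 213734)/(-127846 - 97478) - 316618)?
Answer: I*√111631835777847/18777 ≈ 562.69*I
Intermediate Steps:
√((222434 - 213734)/(-127846 - 97478) - 316618) = √(8700/(-225324) - 316618) = √(8700*(-1/225324) - 316618) = √(-725/18777 - 316618) = √(-5945136911/18777) = I*√111631835777847/18777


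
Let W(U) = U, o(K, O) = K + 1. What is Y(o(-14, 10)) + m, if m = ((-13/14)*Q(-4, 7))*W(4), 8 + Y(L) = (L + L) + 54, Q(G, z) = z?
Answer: -6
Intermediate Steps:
o(K, O) = 1 + K
Y(L) = 46 + 2*L (Y(L) = -8 + ((L + L) + 54) = -8 + (2*L + 54) = -8 + (54 + 2*L) = 46 + 2*L)
m = -26 (m = (-13/14*7)*4 = (-13*1/14*7)*4 = -13/14*7*4 = -13/2*4 = -26)
Y(o(-14, 10)) + m = (46 + 2*(1 - 14)) - 26 = (46 + 2*(-13)) - 26 = (46 - 26) - 26 = 20 - 26 = -6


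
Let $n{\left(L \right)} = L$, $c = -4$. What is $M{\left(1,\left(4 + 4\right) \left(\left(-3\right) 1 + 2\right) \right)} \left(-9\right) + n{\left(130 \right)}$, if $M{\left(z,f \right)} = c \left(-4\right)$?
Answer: $-14$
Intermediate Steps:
$M{\left(z,f \right)} = 16$ ($M{\left(z,f \right)} = \left(-4\right) \left(-4\right) = 16$)
$M{\left(1,\left(4 + 4\right) \left(\left(-3\right) 1 + 2\right) \right)} \left(-9\right) + n{\left(130 \right)} = 16 \left(-9\right) + 130 = -144 + 130 = -14$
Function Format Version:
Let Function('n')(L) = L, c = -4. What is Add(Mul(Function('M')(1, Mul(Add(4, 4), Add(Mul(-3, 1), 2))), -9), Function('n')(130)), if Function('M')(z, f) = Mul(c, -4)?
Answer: -14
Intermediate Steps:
Function('M')(z, f) = 16 (Function('M')(z, f) = Mul(-4, -4) = 16)
Add(Mul(Function('M')(1, Mul(Add(4, 4), Add(Mul(-3, 1), 2))), -9), Function('n')(130)) = Add(Mul(16, -9), 130) = Add(-144, 130) = -14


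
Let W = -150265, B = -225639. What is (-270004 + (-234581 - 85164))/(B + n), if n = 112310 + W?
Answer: 589749/263594 ≈ 2.2373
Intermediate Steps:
n = -37955 (n = 112310 - 150265 = -37955)
(-270004 + (-234581 - 85164))/(B + n) = (-270004 + (-234581 - 85164))/(-225639 - 37955) = (-270004 - 319745)/(-263594) = -589749*(-1/263594) = 589749/263594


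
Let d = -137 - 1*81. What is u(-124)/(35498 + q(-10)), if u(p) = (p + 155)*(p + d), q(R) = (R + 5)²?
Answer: -1178/3947 ≈ -0.29845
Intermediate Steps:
q(R) = (5 + R)²
d = -218 (d = -137 - 81 = -218)
u(p) = (-218 + p)*(155 + p) (u(p) = (p + 155)*(p - 218) = (155 + p)*(-218 + p) = (-218 + p)*(155 + p))
u(-124)/(35498 + q(-10)) = (-33790 + (-124)² - 63*(-124))/(35498 + (5 - 10)²) = (-33790 + 15376 + 7812)/(35498 + (-5)²) = -10602/(35498 + 25) = -10602/35523 = -10602*1/35523 = -1178/3947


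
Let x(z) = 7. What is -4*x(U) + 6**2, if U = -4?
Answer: 8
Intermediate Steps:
-4*x(U) + 6**2 = -4*7 + 6**2 = -28 + 36 = 8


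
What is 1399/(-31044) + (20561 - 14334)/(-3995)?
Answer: -198899993/124020780 ≈ -1.6038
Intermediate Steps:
1399/(-31044) + (20561 - 14334)/(-3995) = 1399*(-1/31044) + 6227*(-1/3995) = -1399/31044 - 6227/3995 = -198899993/124020780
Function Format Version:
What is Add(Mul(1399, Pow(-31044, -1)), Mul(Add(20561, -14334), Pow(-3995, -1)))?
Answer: Rational(-198899993, 124020780) ≈ -1.6038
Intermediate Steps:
Add(Mul(1399, Pow(-31044, -1)), Mul(Add(20561, -14334), Pow(-3995, -1))) = Add(Mul(1399, Rational(-1, 31044)), Mul(6227, Rational(-1, 3995))) = Add(Rational(-1399, 31044), Rational(-6227, 3995)) = Rational(-198899993, 124020780)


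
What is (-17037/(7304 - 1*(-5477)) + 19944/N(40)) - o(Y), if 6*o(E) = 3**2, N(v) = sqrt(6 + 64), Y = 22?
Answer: -72417/25562 + 9972*sqrt(70)/35 ≈ 2380.9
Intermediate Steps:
N(v) = sqrt(70)
o(E) = 3/2 (o(E) = (1/6)*3**2 = (1/6)*9 = 3/2)
(-17037/(7304 - 1*(-5477)) + 19944/N(40)) - o(Y) = (-17037/(7304 - 1*(-5477)) + 19944/(sqrt(70))) - 1*3/2 = (-17037/(7304 + 5477) + 19944*(sqrt(70)/70)) - 3/2 = (-17037/12781 + 9972*sqrt(70)/35) - 3/2 = -72417/25562 + 9972*sqrt(70)/35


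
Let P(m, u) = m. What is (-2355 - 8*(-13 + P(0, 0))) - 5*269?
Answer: -3596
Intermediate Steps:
(-2355 - 8*(-13 + P(0, 0))) - 5*269 = (-2355 - 8*(-13 + 0)) - 5*269 = (-2355 - 8*(-13)) - 1345 = (-2355 + 104) - 1345 = -2251 - 1345 = -3596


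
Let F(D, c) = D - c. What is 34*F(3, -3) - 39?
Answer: 165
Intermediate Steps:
34*F(3, -3) - 39 = 34*(3 - 1*(-3)) - 39 = 34*(3 + 3) - 39 = 34*6 - 39 = 204 - 39 = 165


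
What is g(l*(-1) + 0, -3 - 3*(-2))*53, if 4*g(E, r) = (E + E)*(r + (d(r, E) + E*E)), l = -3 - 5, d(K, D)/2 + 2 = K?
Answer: 14628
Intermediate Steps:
d(K, D) = -4 + 2*K
l = -8
g(E, r) = E*(-4 + E² + 3*r)/2 (g(E, r) = ((E + E)*(r + ((-4 + 2*r) + E*E)))/4 = ((2*E)*(r + ((-4 + 2*r) + E²)))/4 = ((2*E)*(r + (-4 + E² + 2*r)))/4 = ((2*E)*(-4 + E² + 3*r))/4 = (2*E*(-4 + E² + 3*r))/4 = E*(-4 + E² + 3*r)/2)
g(l*(-1) + 0, -3 - 3*(-2))*53 = ((-8*(-1) + 0)*(-4 + (-8*(-1) + 0)² + 3*(-3 - 3*(-2)))/2)*53 = ((8 + 0)*(-4 + (8 + 0)² + 3*(-3 + 6))/2)*53 = ((½)*8*(-4 + 8² + 3*3))*53 = ((½)*8*(-4 + 64 + 9))*53 = ((½)*8*69)*53 = 276*53 = 14628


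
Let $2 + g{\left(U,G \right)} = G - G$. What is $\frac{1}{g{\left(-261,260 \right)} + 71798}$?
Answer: $\frac{1}{71796} \approx 1.3928 \cdot 10^{-5}$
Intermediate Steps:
$g{\left(U,G \right)} = -2$ ($g{\left(U,G \right)} = -2 + \left(G - G\right) = -2 + 0 = -2$)
$\frac{1}{g{\left(-261,260 \right)} + 71798} = \frac{1}{-2 + 71798} = \frac{1}{71796}$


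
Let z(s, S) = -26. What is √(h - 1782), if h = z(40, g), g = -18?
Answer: 4*I*√113 ≈ 42.521*I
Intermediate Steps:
h = -26
√(h - 1782) = √(-26 - 1782) = √(-1808) = 4*I*√113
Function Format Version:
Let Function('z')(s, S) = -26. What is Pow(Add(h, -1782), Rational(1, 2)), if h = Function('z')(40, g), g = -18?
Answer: Mul(4, I, Pow(113, Rational(1, 2))) ≈ Mul(42.521, I)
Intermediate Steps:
h = -26
Pow(Add(h, -1782), Rational(1, 2)) = Pow(Add(-26, -1782), Rational(1, 2)) = Pow(-1808, Rational(1, 2)) = Mul(4, I, Pow(113, Rational(1, 2)))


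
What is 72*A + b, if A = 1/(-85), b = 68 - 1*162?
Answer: -8062/85 ≈ -94.847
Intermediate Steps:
b = -94 (b = 68 - 162 = -94)
A = -1/85 ≈ -0.011765
72*A + b = 72*(-1/85) - 94 = -72/85 - 94 = -8062/85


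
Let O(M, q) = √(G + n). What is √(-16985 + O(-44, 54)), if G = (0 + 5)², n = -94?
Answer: √(-16985 + I*√69) ≈ 0.0319 + 130.33*I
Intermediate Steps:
G = 25 (G = 5² = 25)
O(M, q) = I*√69 (O(M, q) = √(25 - 94) = √(-69) = I*√69)
√(-16985 + O(-44, 54)) = √(-16985 + I*√69)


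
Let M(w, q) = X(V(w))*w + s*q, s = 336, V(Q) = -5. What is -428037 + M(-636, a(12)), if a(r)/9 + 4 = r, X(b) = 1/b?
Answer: -2018589/5 ≈ -4.0372e+5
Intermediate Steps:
a(r) = -36 + 9*r
M(w, q) = 336*q - w/5 (M(w, q) = w/(-5) + 336*q = -w/5 + 336*q = 336*q - w/5)
-428037 + M(-636, a(12)) = -428037 + (336*(-36 + 9*12) - 1/5*(-636)) = -428037 + (336*(-36 + 108) + 636/5) = -428037 + (336*72 + 636/5) = -428037 + (24192 + 636/5) = -428037 + 121596/5 = -2018589/5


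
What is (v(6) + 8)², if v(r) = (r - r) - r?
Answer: 4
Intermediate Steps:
v(r) = -r (v(r) = 0 - r = -r)
(v(6) + 8)² = (-1*6 + 8)² = (-6 + 8)² = 2² = 4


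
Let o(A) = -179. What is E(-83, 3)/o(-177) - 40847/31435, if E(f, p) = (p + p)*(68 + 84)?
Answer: -35980333/5626865 ≈ -6.3944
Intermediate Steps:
E(f, p) = 304*p (E(f, p) = (2*p)*152 = 304*p)
E(-83, 3)/o(-177) - 40847/31435 = (304*3)/(-179) - 40847/31435 = 912*(-1/179) - 40847*1/31435 = -912/179 - 40847/31435 = -35980333/5626865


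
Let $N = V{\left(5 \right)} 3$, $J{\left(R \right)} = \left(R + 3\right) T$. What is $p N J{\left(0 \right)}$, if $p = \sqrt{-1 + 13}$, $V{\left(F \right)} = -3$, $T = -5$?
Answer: $270 \sqrt{3} \approx 467.65$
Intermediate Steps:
$J{\left(R \right)} = -15 - 5 R$ ($J{\left(R \right)} = \left(R + 3\right) \left(-5\right) = \left(3 + R\right) \left(-5\right) = -15 - 5 R$)
$p = 2 \sqrt{3}$ ($p = \sqrt{12} = 2 \sqrt{3} \approx 3.4641$)
$N = -9$ ($N = \left(-3\right) 3 = -9$)
$p N J{\left(0 \right)} = 2 \sqrt{3} \left(-9\right) \left(-15 - 0\right) = - 18 \sqrt{3} \left(-15 + 0\right) = - 18 \sqrt{3} \left(-15\right) = 270 \sqrt{3}$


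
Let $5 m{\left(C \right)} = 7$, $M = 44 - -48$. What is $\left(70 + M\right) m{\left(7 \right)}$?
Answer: $\frac{1134}{5} \approx 226.8$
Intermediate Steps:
$M = 92$ ($M = 44 + 48 = 92$)
$m{\left(C \right)} = \frac{7}{5}$ ($m{\left(C \right)} = \frac{1}{5} \cdot 7 = \frac{7}{5}$)
$\left(70 + M\right) m{\left(7 \right)} = \left(70 + 92\right) \frac{7}{5} = 162 \cdot \frac{7}{5} = \frac{1134}{5}$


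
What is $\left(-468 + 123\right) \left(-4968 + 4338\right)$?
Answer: $217350$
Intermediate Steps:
$\left(-468 + 123\right) \left(-4968 + 4338\right) = \left(-345\right) \left(-630\right) = 217350$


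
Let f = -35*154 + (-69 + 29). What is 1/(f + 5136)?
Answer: -1/294 ≈ -0.0034014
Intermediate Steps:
f = -5430 (f = -5390 - 40 = -5430)
1/(f + 5136) = 1/(-5430 + 5136) = 1/(-294) = -1/294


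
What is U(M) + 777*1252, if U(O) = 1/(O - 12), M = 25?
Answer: 12646453/13 ≈ 9.7280e+5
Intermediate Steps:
U(O) = 1/(-12 + O)
U(M) + 777*1252 = 1/(-12 + 25) + 777*1252 = 1/13 + 972804 = 12646453/13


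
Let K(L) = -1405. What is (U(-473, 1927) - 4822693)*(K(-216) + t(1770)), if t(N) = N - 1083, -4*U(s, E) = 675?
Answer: 6925629473/2 ≈ 3.4628e+9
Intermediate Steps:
U(s, E) = -675/4 (U(s, E) = -¼*675 = -675/4)
t(N) = -1083 + N
(U(-473, 1927) - 4822693)*(K(-216) + t(1770)) = (-675/4 - 4822693)*(-1405 + (-1083 + 1770)) = -19291447*(-1405 + 687)/4 = -19291447/4*(-718) = 6925629473/2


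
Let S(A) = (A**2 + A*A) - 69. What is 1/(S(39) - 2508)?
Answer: 1/465 ≈ 0.0021505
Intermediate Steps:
S(A) = -69 + 2*A**2 (S(A) = (A**2 + A**2) - 69 = 2*A**2 - 69 = -69 + 2*A**2)
1/(S(39) - 2508) = 1/((-69 + 2*39**2) - 2508) = 1/((-69 + 2*1521) - 2508) = 1/((-69 + 3042) - 2508) = 1/(2973 - 2508) = 1/465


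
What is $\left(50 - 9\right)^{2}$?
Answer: $1681$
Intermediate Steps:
$\left(50 - 9\right)^{2} = 41^{2} = 1681$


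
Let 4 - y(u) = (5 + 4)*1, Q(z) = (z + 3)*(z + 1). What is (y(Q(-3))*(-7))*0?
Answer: 0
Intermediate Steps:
Q(z) = (1 + z)*(3 + z) (Q(z) = (3 + z)*(1 + z) = (1 + z)*(3 + z))
y(u) = -5 (y(u) = 4 - (5 + 4) = 4 - 9 = -5)
(y(Q(-3))*(-7))*0 = -5*(-7)*0 = 35*0 = 0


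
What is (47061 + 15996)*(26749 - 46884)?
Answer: -1269652695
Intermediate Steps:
(47061 + 15996)*(26749 - 46884) = 63057*(-20135) = -1269652695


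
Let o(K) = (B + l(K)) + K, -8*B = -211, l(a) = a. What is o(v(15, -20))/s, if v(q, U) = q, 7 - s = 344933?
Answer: -451/2759408 ≈ -0.00016344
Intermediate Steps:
s = -344926 (s = 7 - 1*344933 = 7 - 344933 = -344926)
B = 211/8 (B = -⅛*(-211) = 211/8 ≈ 26.375)
o(K) = 211/8 + 2*K (o(K) = (211/8 + K) + K = 211/8 + 2*K)
o(v(15, -20))/s = (211/8 + 2*15)/(-344926) = (211/8 + 30)*(-1/344926) = (451/8)*(-1/344926) = -451/2759408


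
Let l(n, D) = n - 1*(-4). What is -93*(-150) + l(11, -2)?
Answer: 13965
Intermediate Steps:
l(n, D) = 4 + n (l(n, D) = n + 4 = 4 + n)
-93*(-150) + l(11, -2) = -93*(-150) + (4 + 11) = 13950 + 15 = 13965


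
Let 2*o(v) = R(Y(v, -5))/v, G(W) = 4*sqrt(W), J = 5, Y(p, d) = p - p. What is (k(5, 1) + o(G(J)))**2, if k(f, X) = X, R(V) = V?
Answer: 1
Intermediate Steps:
Y(p, d) = 0
o(v) = 0 (o(v) = (0/v)/2 = (1/2)*0 = 0)
(k(5, 1) + o(G(J)))**2 = (1 + 0)**2 = 1**2 = 1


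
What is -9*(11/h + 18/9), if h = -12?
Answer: -39/4 ≈ -9.7500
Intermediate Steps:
-9*(11/h + 18/9) = -9*(11/(-12) + 18/9) = -9*(11*(-1/12) + 18*(1/9)) = -9*(-11/12 + 2) = -9*13/12 = -39/4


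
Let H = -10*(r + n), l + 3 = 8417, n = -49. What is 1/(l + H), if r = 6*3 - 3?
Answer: 1/8754 ≈ 0.00011423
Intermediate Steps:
r = 15 (r = 18 - 3 = 15)
l = 8414 (l = -3 + 8417 = 8414)
H = 340 (H = -10*(15 - 49) = -10*(-34) = 340)
1/(l + H) = 1/(8414 + 340) = 1/8754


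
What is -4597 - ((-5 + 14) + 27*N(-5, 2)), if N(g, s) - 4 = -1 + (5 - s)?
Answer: -4768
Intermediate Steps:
N(g, s) = 8 - s (N(g, s) = 4 + (-1 + (5 - s)) = 4 + (4 - s) = 8 - s)
-4597 - ((-5 + 14) + 27*N(-5, 2)) = -4597 - ((-5 + 14) + 27*(8 - 1*2)) = -4597 - (9 + 27*(8 - 2)) = -4597 - (9 + 27*6) = -4597 - (9 + 162) = -4597 - 1*171 = -4597 - 171 = -4768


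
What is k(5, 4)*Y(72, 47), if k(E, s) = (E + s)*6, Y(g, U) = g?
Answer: 3888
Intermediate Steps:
k(E, s) = 6*E + 6*s
k(5, 4)*Y(72, 47) = (6*5 + 6*4)*72 = (30 + 24)*72 = 54*72 = 3888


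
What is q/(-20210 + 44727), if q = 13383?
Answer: 13383/24517 ≈ 0.54587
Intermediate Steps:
q/(-20210 + 44727) = 13383/(-20210 + 44727) = 13383/24517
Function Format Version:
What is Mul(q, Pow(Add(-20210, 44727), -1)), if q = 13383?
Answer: Rational(13383, 24517) ≈ 0.54587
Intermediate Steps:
Mul(q, Pow(Add(-20210, 44727), -1)) = Mul(13383, Pow(Add(-20210, 44727), -1)) = Mul(13383, Pow(24517, -1)) = Mul(13383, Rational(1, 24517)) = Rational(13383, 24517)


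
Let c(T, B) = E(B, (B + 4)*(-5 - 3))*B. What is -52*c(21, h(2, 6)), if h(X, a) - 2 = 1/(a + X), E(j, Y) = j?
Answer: -3757/16 ≈ -234.81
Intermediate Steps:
h(X, a) = 2 + 1/(X + a) (h(X, a) = 2 + 1/(a + X) = 2 + 1/(X + a))
c(T, B) = B**2 (c(T, B) = B*B = B**2)
-52*c(21, h(2, 6)) = -52*(1 + 2*2 + 2*6)**2/(2 + 6)**2 = -52*(1 + 4 + 12)**2/64 = -52*((1/8)*17)**2 = -52*(17/8)**2 = -52*289/64 = -3757/16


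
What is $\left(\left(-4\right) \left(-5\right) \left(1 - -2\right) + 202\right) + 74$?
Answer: $336$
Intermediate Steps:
$\left(\left(-4\right) \left(-5\right) \left(1 - -2\right) + 202\right) + 74 = \left(20 \left(1 + 2\right) + 202\right) + 74 = \left(20 \cdot 3 + 202\right) + 74 = \left(60 + 202\right) + 74 = 262 + 74 = 336$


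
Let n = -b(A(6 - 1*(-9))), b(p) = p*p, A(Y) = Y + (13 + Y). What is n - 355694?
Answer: -357543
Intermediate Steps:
A(Y) = 13 + 2*Y
b(p) = p²
n = -1849 (n = -(13 + 2*(6 - 1*(-9)))² = -(13 + 2*(6 + 9))² = -(13 + 2*15)² = -(13 + 30)² = -1*43² = -1*1849 = -1849)
n - 355694 = -1849 - 355694 = -357543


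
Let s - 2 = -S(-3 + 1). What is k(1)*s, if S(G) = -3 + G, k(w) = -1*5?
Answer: -35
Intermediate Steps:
k(w) = -5
s = 7 (s = 2 - (-3 + (-3 + 1)) = 2 - (-3 - 2) = 2 - 1*(-5) = 2 + 5 = 7)
k(1)*s = -5*7 = -35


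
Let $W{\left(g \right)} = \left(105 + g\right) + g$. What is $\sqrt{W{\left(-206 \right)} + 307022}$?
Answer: $\sqrt{306715} \approx 553.82$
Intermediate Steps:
$W{\left(g \right)} = 105 + 2 g$
$\sqrt{W{\left(-206 \right)} + 307022} = \sqrt{\left(105 + 2 \left(-206\right)\right) + 307022} = \sqrt{\left(105 - 412\right) + 307022} = \sqrt{-307 + 307022} = \sqrt{306715}$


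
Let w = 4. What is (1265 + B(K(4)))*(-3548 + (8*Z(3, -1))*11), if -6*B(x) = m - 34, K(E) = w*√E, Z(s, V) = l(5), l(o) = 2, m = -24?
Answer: -4298176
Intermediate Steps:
Z(s, V) = 2
K(E) = 4*√E
B(x) = 29/3 (B(x) = -(-24 - 34)/6 = -⅙*(-58) = 29/3)
(1265 + B(K(4)))*(-3548 + (8*Z(3, -1))*11) = (1265 + 29/3)*(-3548 + (8*2)*11) = 3824*(-3548 + 16*11)/3 = 3824*(-3548 + 176)/3 = (3824/3)*(-3372) = -4298176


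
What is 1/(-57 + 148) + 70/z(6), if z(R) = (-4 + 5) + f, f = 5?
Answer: 3188/273 ≈ 11.678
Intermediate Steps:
z(R) = 6 (z(R) = (-4 + 5) + 5 = 1 + 5 = 6)
1/(-57 + 148) + 70/z(6) = 1/(-57 + 148) + 70/6 = 1/91 + (⅙)*70 = 1/91 + 35/3 = 3188/273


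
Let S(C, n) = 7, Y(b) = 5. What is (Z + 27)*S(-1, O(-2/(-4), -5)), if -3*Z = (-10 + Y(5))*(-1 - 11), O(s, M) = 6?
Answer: 49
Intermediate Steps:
Z = -20 (Z = -(-10 + 5)*(-1 - 11)/3 = -(-5)*(-12)/3 = -⅓*60 = -20)
(Z + 27)*S(-1, O(-2/(-4), -5)) = (-20 + 27)*7 = 7*7 = 49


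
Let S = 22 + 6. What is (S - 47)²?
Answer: 361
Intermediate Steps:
S = 28
(S - 47)² = (28 - 47)² = (-19)² = 361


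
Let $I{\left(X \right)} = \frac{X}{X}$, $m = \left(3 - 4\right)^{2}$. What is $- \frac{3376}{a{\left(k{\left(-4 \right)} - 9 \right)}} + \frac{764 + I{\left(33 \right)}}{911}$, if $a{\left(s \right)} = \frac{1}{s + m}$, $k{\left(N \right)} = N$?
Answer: $\frac{36907197}{911} \approx 40513.0$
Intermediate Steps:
$m = 1$ ($m = \left(-1\right)^{2} = 1$)
$I{\left(X \right)} = 1$
$a{\left(s \right)} = \frac{1}{1 + s}$ ($a{\left(s \right)} = \frac{1}{s + 1} = \frac{1}{1 + s}$)
$- \frac{3376}{a{\left(k{\left(-4 \right)} - 9 \right)}} + \frac{764 + I{\left(33 \right)}}{911} = - \frac{3376}{\frac{1}{1 - 13}} + \frac{764 + 1}{911} = - \frac{3376}{\frac{1}{1 - 13}} + 765 \cdot \frac{1}{911} = - \frac{3376}{\frac{1}{-12}} + \frac{765}{911} = - \frac{3376}{- \frac{1}{12}} + \frac{765}{911} = \left(-3376\right) \left(-12\right) + \frac{765}{911} = 40512 + \frac{765}{911} = \frac{36907197}{911}$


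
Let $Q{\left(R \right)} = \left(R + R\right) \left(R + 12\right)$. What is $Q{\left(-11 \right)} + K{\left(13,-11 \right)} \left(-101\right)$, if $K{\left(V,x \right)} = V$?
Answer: $-1335$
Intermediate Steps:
$Q{\left(R \right)} = 2 R \left(12 + R\right)$
$Q{\left(-11 \right)} + K{\left(13,-11 \right)} \left(-101\right) = 2 \left(-11\right) \left(12 - 11\right) + 13 \left(-101\right) = 2 \left(-11\right) 1 - 1313 = -22 - 1313 = -1335$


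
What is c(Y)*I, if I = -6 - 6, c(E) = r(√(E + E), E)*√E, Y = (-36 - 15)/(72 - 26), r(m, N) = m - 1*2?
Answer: 306*√2/23 + 12*I*√2346/23 ≈ 18.815 + 25.271*I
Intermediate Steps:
r(m, N) = -2 + m (r(m, N) = m - 2 = -2 + m)
Y = -51/46 ≈ -1.1087
c(E) = √E*(-2 + √2*√E) (c(E) = (-2 + √(E + E))*√E = (-2 + √(2*E))*√E = (-2 + √2*√E)*√E = √E*(-2 + √2*√E))
I = -12
c(Y)*I = (-I*√2346/23 - 51*√2/46)*(-12) = (-51*√2/46 - I*√2346/23)*(-12) = 306*√2/23 + 12*I*√2346/23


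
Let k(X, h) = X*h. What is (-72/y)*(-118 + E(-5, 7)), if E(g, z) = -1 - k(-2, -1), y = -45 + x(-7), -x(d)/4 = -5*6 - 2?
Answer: 8712/83 ≈ 104.96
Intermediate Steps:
x(d) = 128 (x(d) = -4*(-5*6 - 2) = -4*(-30 - 2) = -4*(-32) = 128)
y = 83 (y = -45 + 128 = 83)
E(g, z) = -3 (E(g, z) = -1 - (-2)*(-1) = -1 - 1*2 = -1 - 2 = -3)
(-72/y)*(-118 + E(-5, 7)) = (-72/83)*(-118 - 3) = -72*1/83*(-121) = -72/83*(-121) = 8712/83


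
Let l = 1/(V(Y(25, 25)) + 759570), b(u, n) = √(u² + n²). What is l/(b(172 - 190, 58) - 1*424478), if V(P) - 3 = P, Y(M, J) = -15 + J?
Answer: -212239/68431428285386034 - √922/68431428285386034 ≈ -3.1019e-12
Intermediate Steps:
V(P) = 3 + P
b(u, n) = √(n² + u²)
l = 1/759583 (l = 1/((3 + (-15 + 25)) + 759570) = 1/((3 + 10) + 759570) = 1/(13 + 759570) = 1/759583 ≈ 1.3165e-6)
l/(b(172 - 190, 58) - 1*424478) = 1/(759583*(√(58² + (172 - 190)²) - 1*424478)) = 1/(759583*(√(3364 + (-18)²) - 424478)) = 1/(759583*(√(3364 + 324) - 424478)) = 1/(759583*(√3688 - 424478)) = 1/(759583*(2*√922 - 424478)) = 1/(759583*(-424478 + 2*√922))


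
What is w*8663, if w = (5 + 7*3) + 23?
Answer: 424487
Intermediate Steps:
w = 49 (w = (5 + 21) + 23 = 26 + 23 = 49)
w*8663 = 49*8663 = 424487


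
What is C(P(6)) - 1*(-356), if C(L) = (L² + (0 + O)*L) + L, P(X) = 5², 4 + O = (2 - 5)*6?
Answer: 456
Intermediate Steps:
O = -22 (O = -4 + (2 - 5)*6 = -4 - 3*6 = -4 - 18 = -22)
P(X) = 25
C(L) = L² - 21*L (C(L) = (L² + (0 - 22)*L) + L = (L² - 22*L) + L = L² - 21*L)
C(P(6)) - 1*(-356) = 25*(-21 + 25) - 1*(-356) = 25*4 + 356 = 100 + 356 = 456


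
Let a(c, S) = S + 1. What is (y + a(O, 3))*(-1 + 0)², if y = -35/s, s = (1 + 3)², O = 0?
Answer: 29/16 ≈ 1.8125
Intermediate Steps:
s = 16 (s = 4² = 16)
y = -35/16 ≈ -2.1875
a(c, S) = 1 + S
(y + a(O, 3))*(-1 + 0)² = (-35/16 + (1 + 3))*(-1 + 0)² = (-35/16 + 4)*(-1)² = (29/16)*1 = 29/16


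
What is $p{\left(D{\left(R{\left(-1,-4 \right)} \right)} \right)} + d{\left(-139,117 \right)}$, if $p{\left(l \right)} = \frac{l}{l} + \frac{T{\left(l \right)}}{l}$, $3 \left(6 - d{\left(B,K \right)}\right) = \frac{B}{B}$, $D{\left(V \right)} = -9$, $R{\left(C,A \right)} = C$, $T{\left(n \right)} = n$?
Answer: $\frac{23}{3} \approx 7.6667$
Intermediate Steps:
$d{\left(B,K \right)} = \frac{17}{3}$ ($d{\left(B,K \right)} = 6 - \frac{B \frac{1}{B}}{3} = 6 - \frac{1}{3} = \frac{17}{3}$)
$p{\left(l \right)} = 2$ ($p{\left(l \right)} = \frac{l}{l} + \frac{l}{l} = 1 + 1 = 2$)
$p{\left(D{\left(R{\left(-1,-4 \right)} \right)} \right)} + d{\left(-139,117 \right)} = 2 + \frac{17}{3} = \frac{23}{3}$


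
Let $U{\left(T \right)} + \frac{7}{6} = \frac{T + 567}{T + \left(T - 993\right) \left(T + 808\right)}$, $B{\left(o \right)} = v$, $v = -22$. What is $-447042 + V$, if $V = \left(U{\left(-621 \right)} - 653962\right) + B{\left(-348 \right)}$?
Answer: $- \frac{665987110411}{604878} \approx -1.101 \cdot 10^{6}$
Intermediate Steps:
$B{\left(o \right)} = -22$
$U{\left(T \right)} = - \frac{7}{6} + \frac{567 + T}{T + \left(-993 + T\right) \left(808 + T\right)}$ ($U{\left(T \right)} = - \frac{7}{6} + \frac{T + 567}{T + \left(T - 993\right) \left(T + 808\right)} = - \frac{7}{6} + \frac{567 + T}{T + \left(-993 + T\right) \left(808 + T\right)}$)
$V = - \frac{395581239535}{604878}$ ($V = \left(\frac{-5619810 - -803574 + 7 \left(-621\right)^{2}}{6 \left(802344 - \left(-621\right)^{2} + 184 \left(-621\right)\right)} - 653962\right) - 22 = \left(\frac{-5619810 + 803574 + 7 \cdot 385641}{6 \left(802344 - 385641 - 114264\right)} - 653962\right) - 22 = \left(\frac{-5619810 + 803574 + 2699487}{6 \left(802344 - 385641 - 114264\right)} - 653962\right) - 22 = \left(\frac{1}{6} \cdot \frac{1}{302439} \left(-2116749\right) - 653962\right) - 22 = \left(- \frac{705583}{604878} - 653962\right) - 22 = - \frac{395567932219}{604878} - 22 = - \frac{395581239535}{604878} \approx -6.5399 \cdot 10^{5}$)
$-447042 + V = -447042 - \frac{395581239535}{604878} = - \frac{665987110411}{604878}$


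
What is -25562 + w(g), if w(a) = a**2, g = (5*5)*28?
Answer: 464438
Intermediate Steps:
g = 700 (g = 25*28 = 700)
-25562 + w(g) = -25562 + 700**2 = -25562 + 490000 = 464438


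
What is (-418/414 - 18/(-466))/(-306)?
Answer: 23417/7379343 ≈ 0.0031733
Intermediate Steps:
(-418/414 - 18/(-466))/(-306) = (-418*1/414 - 18*(-1/466))*(-1/306) = (-209/207 + 9/233)*(-1/306) = -46834/48231*(-1/306) = 23417/7379343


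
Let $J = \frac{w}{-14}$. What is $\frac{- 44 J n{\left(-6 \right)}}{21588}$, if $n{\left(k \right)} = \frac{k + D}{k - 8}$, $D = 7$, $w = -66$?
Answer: $\frac{121}{176302} \approx 0.00068632$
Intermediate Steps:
$n{\left(k \right)} = \frac{7 + k}{-8 + k}$ ($n{\left(k \right)} = \frac{k + 7}{k - 8} = \frac{7 + k}{-8 + k}$)
$J = \frac{33}{7}$ ($J = - \frac{66}{-14} = \left(-66\right) \left(- \frac{1}{14}\right) = \frac{33}{7} \approx 4.7143$)
$\frac{- 44 J n{\left(-6 \right)}}{21588} = \frac{\left(-44\right) \frac{33}{7} \frac{7 - 6}{-8 - 6}}{21588} = - \frac{1452 \frac{1}{-14} \cdot 1}{7} \cdot \frac{1}{21588} = - \frac{1452 \left(\left(- \frac{1}{14}\right) 1\right)}{7} \cdot \frac{1}{21588} = \left(- \frac{1452}{7}\right) \left(- \frac{1}{14}\right) \frac{1}{21588} = \frac{726}{49} \cdot \frac{1}{21588} = \frac{121}{176302}$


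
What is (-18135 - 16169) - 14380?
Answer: -48684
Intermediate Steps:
(-18135 - 16169) - 14380 = -34304 - 14380 = -48684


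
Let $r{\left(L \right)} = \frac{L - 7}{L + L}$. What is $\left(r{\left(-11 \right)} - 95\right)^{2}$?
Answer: $\frac{1073296}{121} \approx 8870.2$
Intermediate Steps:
$r{\left(L \right)} = \frac{-7 + L}{2 L}$
$\left(r{\left(-11 \right)} - 95\right)^{2} = \left(\frac{-7 - 11}{2 \left(-11\right)} - 95\right)^{2} = \left(\frac{1}{2} \left(- \frac{1}{11}\right) \left(-18\right) - 95\right)^{2} = \left(\frac{9}{11} - 95\right)^{2} = \left(- \frac{1036}{11}\right)^{2} = \frac{1073296}{121}$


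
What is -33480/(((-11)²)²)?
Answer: -33480/14641 ≈ -2.2867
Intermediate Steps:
-33480/(((-11)²)²) = -33480/(121²) = -33480/14641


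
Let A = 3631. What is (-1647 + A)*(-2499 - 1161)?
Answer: -7261440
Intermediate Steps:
(-1647 + A)*(-2499 - 1161) = (-1647 + 3631)*(-2499 - 1161) = 1984*(-3660) = -7261440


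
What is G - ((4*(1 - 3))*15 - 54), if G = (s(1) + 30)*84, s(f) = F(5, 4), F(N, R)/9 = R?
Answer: 5718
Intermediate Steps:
F(N, R) = 9*R
s(f) = 36 (s(f) = 9*4 = 36)
G = 5544 (G = (36 + 30)*84 = 66*84 = 5544)
G - ((4*(1 - 3))*15 - 54) = 5544 - ((4*(1 - 3))*15 - 54) = 5544 - ((4*(-2))*15 - 54) = 5544 - (-8*15 - 54) = 5544 - (-120 - 54) = 5544 - 1*(-174) = 5544 + 174 = 5718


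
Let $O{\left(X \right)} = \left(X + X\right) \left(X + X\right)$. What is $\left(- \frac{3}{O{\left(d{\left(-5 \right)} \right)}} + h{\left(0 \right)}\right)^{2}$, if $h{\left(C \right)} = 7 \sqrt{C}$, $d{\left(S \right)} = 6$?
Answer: $\frac{1}{2304} \approx 0.00043403$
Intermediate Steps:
$O{\left(X \right)} = 4 X^{2}$ ($O{\left(X \right)} = 2 X 2 X = 4 X^{2}$)
$\left(- \frac{3}{O{\left(d{\left(-5 \right)} \right)}} + h{\left(0 \right)}\right)^{2} = \left(- \frac{3}{4 \cdot 6^{2}} + 7 \sqrt{0}\right)^{2} = \left(- \frac{3}{4 \cdot 36} + 7 \cdot 0\right)^{2} = \left(- \frac{3}{144} + 0\right)^{2} = \left(\left(-3\right) \frac{1}{144} + 0\right)^{2} = \left(- \frac{1}{48} + 0\right)^{2} = \left(- \frac{1}{48}\right)^{2} = \frac{1}{2304}$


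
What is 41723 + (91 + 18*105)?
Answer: 43704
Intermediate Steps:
41723 + (91 + 18*105) = 41723 + (91 + 1890) = 41723 + 1981 = 43704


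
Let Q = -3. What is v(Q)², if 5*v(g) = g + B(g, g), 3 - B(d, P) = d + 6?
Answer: 9/25 ≈ 0.36000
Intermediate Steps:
B(d, P) = -3 - d (B(d, P) = 3 - (d + 6) = 3 - (6 + d) = 3 + (-6 - d) = -3 - d)
v(g) = -⅗ (v(g) = (g + (-3 - g))/5 = (⅕)*(-3) = -⅗)
v(Q)² = (-⅗)² = 9/25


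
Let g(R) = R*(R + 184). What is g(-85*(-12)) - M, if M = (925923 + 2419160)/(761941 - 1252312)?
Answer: 4527956111/3687 ≈ 1.2281e+6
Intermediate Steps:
g(R) = R*(184 + R)
M = -25151/3687 (M = 3345083/(-490371) = 3345083*(-1/490371) = -25151/3687 ≈ -6.8215)
g(-85*(-12)) - M = (-85*(-12))*(184 - 85*(-12)) - 1*(-25151/3687) = 1020*(184 + 1020) + 25151/3687 = 1020*1204 + 25151/3687 = 1228080 + 25151/3687 = 4527956111/3687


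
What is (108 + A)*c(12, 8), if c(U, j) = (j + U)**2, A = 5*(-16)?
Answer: 11200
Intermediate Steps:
A = -80
c(U, j) = (U + j)**2
(108 + A)*c(12, 8) = (108 - 80)*(12 + 8)**2 = 28*20**2 = 28*400 = 11200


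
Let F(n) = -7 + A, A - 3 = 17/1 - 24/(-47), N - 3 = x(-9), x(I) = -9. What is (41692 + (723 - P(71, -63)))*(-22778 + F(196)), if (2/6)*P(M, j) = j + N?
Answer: -45602599082/47 ≈ -9.7027e+8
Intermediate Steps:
N = -6 (N = 3 - 9 = -6)
A = 964/47 (A = 3 + (17/1 - 24/(-47)) = 3 + (17*1 - 24*(-1/47)) = 3 + (17 + 24/47) = 3 + 823/47 = 964/47 ≈ 20.511)
F(n) = 635/47 (F(n) = -7 + 964/47 = 635/47)
P(M, j) = -18 + 3*j (P(M, j) = 3*(j - 6) = 3*(-6 + j) = -18 + 3*j)
(41692 + (723 - P(71, -63)))*(-22778 + F(196)) = (41692 + (723 - (-18 + 3*(-63))))*(-22778 + 635/47) = (41692 + (723 - (-18 - 189)))*(-1069931/47) = (41692 + (723 - 1*(-207)))*(-1069931/47) = (41692 + (723 + 207))*(-1069931/47) = (41692 + 930)*(-1069931/47) = 42622*(-1069931/47) = -45602599082/47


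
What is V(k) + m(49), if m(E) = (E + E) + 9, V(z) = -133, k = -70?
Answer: -26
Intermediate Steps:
m(E) = 9 + 2*E (m(E) = 2*E + 9 = 9 + 2*E)
V(k) + m(49) = -133 + (9 + 2*49) = -133 + (9 + 98) = -133 + 107 = -26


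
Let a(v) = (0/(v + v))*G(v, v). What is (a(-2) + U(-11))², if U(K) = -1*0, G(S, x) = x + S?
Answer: 0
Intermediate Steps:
G(S, x) = S + x
a(v) = 0 (a(v) = (0/(v + v))*(v + v) = (0/((2*v)))*(2*v) = (0*(1/(2*v)))*(2*v) = 0*(2*v) = 0)
U(K) = 0
(a(-2) + U(-11))² = (0 + 0)² = 0² = 0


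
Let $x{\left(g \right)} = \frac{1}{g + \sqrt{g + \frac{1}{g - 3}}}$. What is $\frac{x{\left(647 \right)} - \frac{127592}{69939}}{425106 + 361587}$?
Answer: $- \frac{1270906731916}{548508806203939227} - \frac{2 \sqrt{67083709}}{211752209318211} \approx -2.3171 \cdot 10^{-6}$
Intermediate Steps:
$x{\left(g \right)} = \frac{1}{g + \sqrt{g + \frac{1}{-3 + g}}}$
$\frac{x{\left(647 \right)} - \frac{127592}{69939}}{425106 + 361587} = \frac{\frac{1}{647 + \sqrt{\frac{1 + 647 \left(-3 + 647\right)}{-3 + 647}}} - \frac{127592}{69939}}{425106 + 361587} = \frac{\frac{1}{647 + \sqrt{\frac{1 + 647 \cdot 644}{644}}} - \frac{127592}{69939}}{786693} = \left(\frac{1}{647 + \sqrt{\frac{1 + 416668}{644}}} - \frac{127592}{69939}\right) \frac{1}{786693} = \left(\frac{1}{647 + \sqrt{\frac{1}{644} \cdot 416669}} - \frac{127592}{69939}\right) \frac{1}{786693} = \left(\frac{1}{647 + \sqrt{\frac{416669}{644}}} - \frac{127592}{69939}\right) \frac{1}{786693} = \left(\frac{1}{647 + \frac{\sqrt{67083709}}{322}} - \frac{127592}{69939}\right) \frac{1}{786693} = \left(- \frac{127592}{69939} + \frac{1}{647 + \frac{\sqrt{67083709}}{322}}\right) \frac{1}{786693} = - \frac{127592}{55020521727} + \frac{1}{786693 \left(647 + \frac{\sqrt{67083709}}{322}\right)}$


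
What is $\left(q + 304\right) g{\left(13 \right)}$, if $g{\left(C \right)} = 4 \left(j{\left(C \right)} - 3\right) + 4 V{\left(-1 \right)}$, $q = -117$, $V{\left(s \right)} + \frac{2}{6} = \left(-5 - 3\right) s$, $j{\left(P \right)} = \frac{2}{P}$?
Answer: $\frac{140624}{39} \approx 3605.7$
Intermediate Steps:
$V{\left(s \right)} = - \frac{1}{3} - 8 s$ ($V{\left(s \right)} = - \frac{1}{3} + \left(-5 - 3\right) s = - \frac{1}{3} - 8 s$)
$g{\left(C \right)} = \frac{56}{3} + \frac{8}{C}$ ($g{\left(C \right)} = 4 \left(\frac{2}{C} - 3\right) + 4 \left(- \frac{1}{3} - -8\right) = 4 \left(-3 + \frac{2}{C}\right) + 4 \left(- \frac{1}{3} + 8\right) = \left(-12 + \frac{8}{C}\right) + 4 \cdot \frac{23}{3} = \left(-12 + \frac{8}{C}\right) + \frac{92}{3} = \frac{56}{3} + \frac{8}{C}$)
$\left(q + 304\right) g{\left(13 \right)} = \left(-117 + 304\right) \left(\frac{56}{3} + \frac{8}{13}\right) = 187 \left(\frac{56}{3} + 8 \cdot \frac{1}{13}\right) = 187 \left(\frac{56}{3} + \frac{8}{13}\right) = 187 \cdot \frac{752}{39} = \frac{140624}{39}$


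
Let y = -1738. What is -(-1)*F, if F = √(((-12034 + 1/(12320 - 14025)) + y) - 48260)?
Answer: I*√180328576505/1705 ≈ 249.06*I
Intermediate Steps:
F = I*√180328576505/1705 (F = √(((-12034 + 1/(12320 - 14025)) - 1738) - 48260) = √(((-12034 + 1/(-1705)) - 1738) - 48260) = √(((-12034 - 1/1705) - 1738) - 48260) = √((-20517971/1705 - 1738) - 48260) = √(-23481261/1705 - 48260) = √(-105764561/1705) = I*√180328576505/1705 ≈ 249.06*I)
-(-1)*F = -(-1)*I*√180328576505/1705 = I*√180328576505/1705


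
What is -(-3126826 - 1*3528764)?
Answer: 6655590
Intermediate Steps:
-(-3126826 - 1*3528764) = -(-3126826 - 3528764) = -1*(-6655590) = 6655590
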